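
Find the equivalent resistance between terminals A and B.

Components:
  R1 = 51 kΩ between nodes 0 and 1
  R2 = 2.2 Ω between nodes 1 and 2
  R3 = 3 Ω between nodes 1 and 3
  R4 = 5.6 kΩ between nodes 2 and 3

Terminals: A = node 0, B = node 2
Reduce the network between node 0 (A) and node 2 (B) by series/parallel combination:
  Rs1 = R3 + R4 (series, joined only at node 3) = 3 + 5600 = 5603 Ω
  Rp1 = R2 ‖ Rs1 (parallel, both between nodes 1 and 2) = 1/(1/2.2 + 1/5603) = 2.199 Ω
  Rs2 = R1 + Rp1 (series, joined only at node 1) = 51000 + 2.199 = 51000 Ω
R_eq = 51 kΩ

Final answer: 51 kΩ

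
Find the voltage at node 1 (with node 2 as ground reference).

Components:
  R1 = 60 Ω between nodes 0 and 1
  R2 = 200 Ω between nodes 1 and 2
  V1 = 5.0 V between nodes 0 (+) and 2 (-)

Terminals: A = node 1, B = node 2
Nodal analysis, taking node 2 as the 0 V reference.
Source V1 fixes V_0 = 5 V.
KCL at each unknown node (sum of currents leaving = 0; resistances in Ω):
  Node 1: (V_1 - 5)/60 + (V_1 - 0)/200 = 0
Collecting terms: 0.02167 × V_1 = 0.08333  =>  V_1 = 3.846 V
The requested potential is V_1 = 3.846 V.

Final answer: V_1 = 3.846 V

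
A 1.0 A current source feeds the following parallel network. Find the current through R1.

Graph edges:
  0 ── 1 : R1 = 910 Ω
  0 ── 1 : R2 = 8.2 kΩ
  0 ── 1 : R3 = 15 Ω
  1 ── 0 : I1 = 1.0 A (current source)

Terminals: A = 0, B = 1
All resistors sit directly between nodes 0 and 1, so they are in parallel and share one voltage V; the full source current 1 A splits among them.
1/R_par = 1/910 + 1/8200 + 1/15 = 0.06789 S  =>  R_par = 14.73 Ω
V = I × R_par = 1 × 14.73 = 14.73 V
I_R1 = V/R1 = 14.73/910 = 0.01619 A

Final answer: 0.01619 A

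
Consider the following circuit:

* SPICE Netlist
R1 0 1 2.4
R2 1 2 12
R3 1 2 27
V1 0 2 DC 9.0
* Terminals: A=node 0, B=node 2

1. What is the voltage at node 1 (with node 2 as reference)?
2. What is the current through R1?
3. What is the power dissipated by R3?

Nodal analysis, taking node 2 as the 0 V reference.
Source V1 fixes V_0 = 9 V.
KCL at each unknown node (sum of currents leaving = 0; resistances in Ω):
  Node 1: (V_1 - 9)/2.4 + (V_1 - 0)/12 + (V_1 - 0)/27 = 0
Collecting terms: 0.537 × V_1 = 3.75  =>  V_1 = 6.983 V
Part 1:
  Read off the nodal solution: V_1 = 6.983 V
Part 2:
  I_R1 = (V_0 - V_1)/R1 = (9 - 6.983)/2.4 = 0.8405 A
  Magnitude: I_R1 = 0.8405 A
Part 3:
  I_R3 = (V_1 - V_2)/R3 = (6.983 - 0)/27 = 0.2586 A
  P_R3 = I_R3² × R3 = (0.2586)² × 27 = 1.806 W

Final answers:
1. V_1 = 6.983 V
2. I_R1 = 0.8405 A
3. P_R3 = 1.806 W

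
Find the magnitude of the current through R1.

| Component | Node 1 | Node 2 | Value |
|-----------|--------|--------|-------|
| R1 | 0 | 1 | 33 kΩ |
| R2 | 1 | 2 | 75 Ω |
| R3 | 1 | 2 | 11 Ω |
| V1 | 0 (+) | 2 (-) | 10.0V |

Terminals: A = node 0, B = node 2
Nodal analysis, taking node 2 as the 0 V reference.
Source V1 fixes V_0 = 10 V.
KCL at each unknown node (sum of currents leaving = 0; resistances in Ω):
  Node 1: (V_1 - 10)/33000 + (V_1 - 0)/75 + (V_1 - 0)/11 = 0
Collecting terms: 0.1043 × V_1 = 0.000303  =>  V_1 = 0.002906 V
I_R1 = (V_0 - V_1)/R1 = (10 - 0.002906)/33000 = 0.0003029 A
|I_R1| = 0.0003029 A

Final answer: |I_R1| = 0.0003029 A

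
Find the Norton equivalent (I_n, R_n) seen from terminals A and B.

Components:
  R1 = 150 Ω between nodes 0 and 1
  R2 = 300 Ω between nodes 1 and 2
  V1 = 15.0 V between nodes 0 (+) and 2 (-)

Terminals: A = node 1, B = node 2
Find the Thévenin equivalent first; then I_n = V_th/R_th and R_n = R_th.
Step 1 — V_th is the open-circuit voltage V_A - V_B (nothing connected across the terminals).
Nodal analysis, taking node 2 as the 0 V reference.
Source V1 fixes V_0 = 15 V.
KCL at each unknown node (sum of currents leaving = 0; resistances in Ω):
  Node 1: (V_1 - 15)/150 + (V_1 - 0)/300 = 0
Collecting terms: 0.01 × V_1 = 0.1  =>  V_1 = 10 V
V_th = V_1 - V_2 = 10 - 0 = 10 V
Step 2 — R_th: zero the source — replace V1 by a short circuit (node 2 merges into node 0) — and find the resistance seen between A (node 1) and B (node 0).
Reduce the network between node 1 (A) and node 0 (B) by series/parallel combination:
  Rp1 = R1 ‖ R2 (parallel, both between nodes 0 and 1) = 1/(1/150 + 1/300) = 100 Ω
R_th = 100 Ω
I_n = V_th/R_th = 10/100 = 0.1 A, and R_n = R_th = 100 Ω

Final answer: I_n = 0.1 A, R_n = 100 Ω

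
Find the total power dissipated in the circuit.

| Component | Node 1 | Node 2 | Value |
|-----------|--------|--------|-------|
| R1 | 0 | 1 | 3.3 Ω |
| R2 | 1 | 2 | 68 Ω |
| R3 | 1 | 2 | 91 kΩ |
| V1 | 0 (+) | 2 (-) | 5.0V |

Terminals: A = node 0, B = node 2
Nodal analysis, taking node 2 as the 0 V reference.
Source V1 fixes V_0 = 5 V.
KCL at each unknown node (sum of currents leaving = 0; resistances in Ω):
  Node 1: (V_1 - 5)/3.3 + (V_1 - 0)/68 + (V_1 - 0)/91000 = 0
Collecting terms: 0.3177 × V_1 = 1.515  =>  V_1 = 4.768 V
Power in each resistor, P = (ΔV)²/R:
  P_R1 = (5 - 4.768)²/3.3 = 0.01625 W
  P_R2 = (4.768 - 0)²/68 = 0.3344 W
  P_R3 = (4.768 - 0)²/91000 = 0.0002499 W
P_total = P_R1 + P_R2 + P_R3 = 0.3509 W

Final answer: 0.3509 W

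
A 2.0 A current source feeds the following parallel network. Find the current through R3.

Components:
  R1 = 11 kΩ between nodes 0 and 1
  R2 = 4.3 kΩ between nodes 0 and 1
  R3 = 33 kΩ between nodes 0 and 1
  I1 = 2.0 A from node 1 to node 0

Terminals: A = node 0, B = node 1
All resistors sit directly between nodes 0 and 1, so they are in parallel and share one voltage V; the full source current 2 A splits among them.
1/R_par = 1/11000 + 1/4300 + 1/33000 = 0.0003538 S  =>  R_par = 2827 Ω
V = I × R_par = 2 × 2827 = 5653 V
I_R3 = V/R3 = 5653/33000 = 0.1713 A

Final answer: 0.1713 A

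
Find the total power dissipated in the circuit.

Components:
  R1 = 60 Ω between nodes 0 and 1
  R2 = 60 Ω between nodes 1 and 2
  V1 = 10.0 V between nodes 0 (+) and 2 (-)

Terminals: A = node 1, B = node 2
Nodal analysis, taking node 2 as the 0 V reference.
Source V1 fixes V_0 = 10 V.
KCL at each unknown node (sum of currents leaving = 0; resistances in Ω):
  Node 1: (V_1 - 10)/60 + (V_1 - 0)/60 = 0
Collecting terms: 0.03333 × V_1 = 0.1667  =>  V_1 = 5 V
Power in each resistor, P = (ΔV)²/R:
  P_R1 = (10 - 5)²/60 = 0.4167 W
  P_R2 = (5 - 0)²/60 = 0.4167 W
P_total = P_R1 + P_R2 = 0.8333 W

Final answer: 0.8333 W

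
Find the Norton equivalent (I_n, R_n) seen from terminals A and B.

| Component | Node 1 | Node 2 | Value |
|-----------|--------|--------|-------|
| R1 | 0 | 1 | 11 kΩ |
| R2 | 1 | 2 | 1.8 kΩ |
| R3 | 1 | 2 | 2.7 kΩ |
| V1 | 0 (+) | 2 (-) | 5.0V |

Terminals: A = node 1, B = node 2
Find the Thévenin equivalent first; then I_n = V_th/R_th and R_n = R_th.
Step 1 — V_th is the open-circuit voltage V_A - V_B (nothing connected across the terminals).
Nodal analysis, taking node 2 as the 0 V reference.
Source V1 fixes V_0 = 5 V.
KCL at each unknown node (sum of currents leaving = 0; resistances in Ω):
  Node 1: (V_1 - 5)/11000 + (V_1 - 0)/1800 + (V_1 - 0)/2700 = 0
Collecting terms: 0.001017 × V_1 = 0.0004545  =>  V_1 = 0.447 V
V_th = V_1 - V_2 = 0.447 - 0 = 0.447 V
Step 2 — R_th: zero the source — replace V1 by a short circuit (node 2 merges into node 0) — and find the resistance seen between A (node 1) and B (node 0).
Reduce the network between node 1 (A) and node 0 (B) by series/parallel combination:
  Rp1 = R1 ‖ R2 ‖ R3 (parallel, all between nodes 0 and 1) = 1/(1/11000 + 1/1800 + 1/2700) = 983.4 Ω
R_th = 983.4 Ω
I_n = V_th/R_th = 0.447/983.4 = 0.0004545 A, and R_n = R_th = 983.4 Ω

Final answer: I_n = 0.0004545 A, R_n = 983.4 Ω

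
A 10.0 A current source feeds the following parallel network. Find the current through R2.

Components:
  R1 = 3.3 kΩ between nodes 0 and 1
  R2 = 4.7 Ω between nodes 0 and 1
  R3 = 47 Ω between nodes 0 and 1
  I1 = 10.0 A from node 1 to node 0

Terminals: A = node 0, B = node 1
All resistors sit directly between nodes 0 and 1, so they are in parallel and share one voltage V; the full source current 10 A splits among them.
1/R_par = 1/3300 + 1/4.7 + 1/47 = 0.2343 S  =>  R_par = 4.267 Ω
V = I × R_par = 10 × 4.267 = 42.67 V
I_R2 = V/R2 = 42.67/4.7 = 9.079 A

Final answer: 9.079 A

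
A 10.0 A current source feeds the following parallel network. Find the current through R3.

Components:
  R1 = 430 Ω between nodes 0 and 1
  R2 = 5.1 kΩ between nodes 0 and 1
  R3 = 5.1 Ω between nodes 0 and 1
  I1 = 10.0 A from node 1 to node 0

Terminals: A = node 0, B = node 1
All resistors sit directly between nodes 0 and 1, so they are in parallel and share one voltage V; the full source current 10 A splits among them.
1/R_par = 1/430 + 1/5100 + 1/5.1 = 0.1986 S  =>  R_par = 5.035 Ω
V = I × R_par = 10 × 5.035 = 50.35 V
I_R3 = V/R3 = 50.35/5.1 = 9.873 A

Final answer: 9.873 A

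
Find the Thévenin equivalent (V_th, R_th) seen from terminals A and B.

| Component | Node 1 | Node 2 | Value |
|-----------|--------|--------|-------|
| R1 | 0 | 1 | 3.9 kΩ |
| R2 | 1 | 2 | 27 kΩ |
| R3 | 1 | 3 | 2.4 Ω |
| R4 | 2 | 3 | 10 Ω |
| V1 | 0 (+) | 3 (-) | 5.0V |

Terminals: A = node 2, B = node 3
Step 1 — V_th is the open-circuit voltage V_A - V_B (nothing connected across the terminals).
Nodal analysis, taking node 3 as the 0 V reference.
Source V1 fixes V_0 = 5 V.
KCL at each unknown node (sum of currents leaving = 0; resistances in Ω):
  Node 1: (V_1 - 5)/3900 + (V_1 - V_2)/27000 + (V_1 - 0)/2.4 = 0
  Node 2: (V_2 - V_1)/27000 + (V_2 - 0)/10 = 0
Collecting terms (coefficients in siemens):
  0.417·V_1 - 0.00003704·V_2 = 0.001282
  0.1·V_2 - 0.00003704·V_1 = 0
Determinant D = (0.417)(0.1) - (-0.00003704)(-0.00003704) = 0.04171
V_1 = [(0.001282)(0.1) - (-0.00003704)(0)]/D = 0.003075 V
V_2 = [(0.417)(0) - (0.001282)(-0.00003704)]/D = 0.000001138 V
V_th = V_2 - V_3 = 0.000001138 - 0 = 0.000001138 V
Step 2 — R_th: zero the source — replace V1 by a short circuit (node 3 merges into node 0) — and find the resistance seen between A (node 2) and B (node 0).
Reduce the network between node 2 (A) and node 0 (B) by series/parallel combination:
  Rp1 = R1 ‖ R3 (parallel, both between nodes 0 and 1) = 1/(1/3900 + 1/2.4) = 2.399 Ω
  Rs1 = R2 + Rp1 (series, joined only at node 1) = 27000 + 2.399 = 27000 Ω
  Rp2 = R4 ‖ Rs1 (parallel, both between nodes 0 and 2) = 1/(1/10 + 1/27000) = 9.996 Ω
R_th = 9.996 Ω

Final answer: V_th = 1.138e-06 V, R_th = 9.996 Ω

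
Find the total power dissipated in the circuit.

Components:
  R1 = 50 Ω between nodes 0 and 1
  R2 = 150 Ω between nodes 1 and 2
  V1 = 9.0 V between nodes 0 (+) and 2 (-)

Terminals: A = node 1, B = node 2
Nodal analysis, taking node 2 as the 0 V reference.
Source V1 fixes V_0 = 9 V.
KCL at each unknown node (sum of currents leaving = 0; resistances in Ω):
  Node 1: (V_1 - 9)/50 + (V_1 - 0)/150 = 0
Collecting terms: 0.02667 × V_1 = 0.18  =>  V_1 = 6.75 V
Power in each resistor, P = (ΔV)²/R:
  P_R1 = (9 - 6.75)²/50 = 0.1013 W
  P_R2 = (6.75 - 0)²/150 = 0.3038 W
P_total = P_R1 + P_R2 = 0.405 W

Final answer: 0.405 W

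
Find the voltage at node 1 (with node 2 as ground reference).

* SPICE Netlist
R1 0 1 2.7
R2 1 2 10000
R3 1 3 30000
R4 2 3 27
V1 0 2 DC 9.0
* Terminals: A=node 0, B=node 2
Nodal analysis, taking node 2 as the 0 V reference.
Source V1 fixes V_0 = 9 V.
KCL at each unknown node (sum of currents leaving = 0; resistances in Ω):
  Node 1: (V_1 - 9)/2.7 + (V_1 - 0)/10000 + (V_1 - V_3)/30000 = 0
  Node 3: (V_3 - V_1)/30000 + (V_3 - 0)/27 = 0
Collecting terms (coefficients in siemens):
  0.3705·V_1 - 0.00003333·V_3 = 3.333
  0.03707·V_3 - 0.00003333·V_1 = 0
Determinant D = (0.3705)(0.03707) - (-0.00003333)(-0.00003333) = 0.01373
V_1 = [(3.333)(0.03707) - (-0.00003333)(0)]/D = 8.997 V
V_3 = [(0.3705)(0) - (3.333)(-0.00003333)]/D = 0.00809 V
The requested potential is V_1 = 8.997 V.

Final answer: V_1 = 8.997 V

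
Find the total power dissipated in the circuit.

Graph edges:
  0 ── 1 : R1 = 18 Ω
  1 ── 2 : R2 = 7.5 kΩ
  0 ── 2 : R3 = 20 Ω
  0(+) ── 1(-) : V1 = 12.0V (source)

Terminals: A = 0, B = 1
Nodal analysis, taking node 1 as the 0 V reference.
Source V1 fixes V_0 = 12 V.
KCL at each unknown node (sum of currents leaving = 0; resistances in Ω):
  Node 2: (V_2 - 0)/7500 + (V_2 - 12)/20 = 0
Collecting terms: 0.05013 × V_2 = 0.6  =>  V_2 = 11.97 V
Power in each resistor, P = (ΔV)²/R:
  P_R1 = (12 - 0)²/18 = 8 W
  P_R2 = (0 - 11.97)²/7500 = 0.0191 W
  P_R3 = (12 - 11.97)²/20 = 0.00005093 W
P_total = P_R1 + P_R2 + P_R3 = 8.019 W

Final answer: 8.019 W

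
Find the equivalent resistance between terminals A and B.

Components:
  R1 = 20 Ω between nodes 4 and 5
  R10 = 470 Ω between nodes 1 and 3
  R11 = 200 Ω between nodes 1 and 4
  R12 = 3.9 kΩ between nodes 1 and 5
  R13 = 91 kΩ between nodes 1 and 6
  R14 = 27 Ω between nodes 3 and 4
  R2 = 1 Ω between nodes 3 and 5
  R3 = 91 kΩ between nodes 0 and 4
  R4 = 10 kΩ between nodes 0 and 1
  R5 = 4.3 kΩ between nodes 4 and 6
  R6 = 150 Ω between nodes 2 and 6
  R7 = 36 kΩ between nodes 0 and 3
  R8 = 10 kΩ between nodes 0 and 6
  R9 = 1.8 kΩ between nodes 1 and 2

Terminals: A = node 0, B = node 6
The network is not a plain series/parallel combination. Inject a 1 A test current into terminal A (node 0) and return it from terminal B (node 6); then R_eq = V_A / (1 A).
Nodal analysis, taking node 6 as the 0 V reference.
Current source I_test pushes 1 A into node 0 and draws it out of node 6.
KCL at each unknown node (sum of currents leaving = 0; resistances in Ω):
  Node 0: (V_0 - V_4)/91000 + (V_0 - V_1)/10000 + (V_0 - V_3)/36000 + (V_0 - 0)/10000 - 1 = 0
  Node 1: (V_1 - V_0)/10000 + (V_1 - V_2)/1800 + (V_1 - V_3)/470 + (V_1 - V_4)/200 + (V_1 - V_5)/3900 + (V_1 - 0)/91000 = 0
  Node 2: (V_2 - V_1)/1800 + (V_2 - 0)/150 = 0
  Node 3: (V_3 - V_0)/36000 + (V_3 - V_1)/470 + (V_3 - V_5)/1 + (V_3 - V_4)/27 = 0
  Node 4: (V_4 - V_0)/91000 + (V_4 - V_1)/200 + (V_4 - V_3)/27 + (V_4 - V_5)/20 + (V_4 - 0)/4300 = 0
  Node 5: (V_5 - V_1)/3900 + (V_5 - V_3)/1 + (V_5 - V_4)/20 = 0
Collecting terms (coefficients in siemens):
  0.0002388·V_0 - 0.0001·V_1 - 0.00002778·V_3 - 0.00001099·V_4 = 1
  0.008051·V_1 - 0.0001·V_0 - 0.0005556·V_2 - 0.002128·V_3 - 0.005·V_4 - 0.0002564·V_5 = 0
  0.007222·V_2 - 0.0005556·V_1 = 0
  1.039·V_3 - 0.00002778·V_0 - 0.002128·V_1 - 0.03704·V_4 - 1·V_5 = 0
  0.09228·V_4 - 0.00001099·V_0 - 0.005·V_1 - 0.03704·V_3 - 0.05·V_5 = 0
  1.05·V_5 - 0.0002564·V_1 - 1·V_3 - 0.05·V_4 = 0
Solving these 6 simultaneous equations (Gaussian elimination) gives:
  V_0 = 4603 V, V_1 = 714.3 V, V_2 = 54.94 V, V_3 = 713.2 V
  V_4 = 711.9 V, V_5 = 713.1 V
R_eq = V_0 / 1 A = 4603 Ω = 4.603 kΩ

Final answer: 4.603 kΩ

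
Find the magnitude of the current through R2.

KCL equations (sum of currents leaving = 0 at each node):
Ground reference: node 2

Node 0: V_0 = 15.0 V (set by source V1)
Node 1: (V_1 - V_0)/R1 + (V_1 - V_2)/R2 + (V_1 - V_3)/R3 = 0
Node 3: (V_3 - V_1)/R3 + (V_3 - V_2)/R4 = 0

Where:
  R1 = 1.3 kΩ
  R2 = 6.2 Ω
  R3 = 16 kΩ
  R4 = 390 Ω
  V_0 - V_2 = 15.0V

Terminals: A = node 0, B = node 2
Nodal analysis, taking node 2 as the 0 V reference.
Source V1 fixes V_0 = 15 V.
KCL at each unknown node (sum of currents leaving = 0; resistances in Ω):
  Node 1: (V_1 - 15)/1300 + (V_1 - 0)/6.2 + (V_1 - V_3)/16000 = 0
  Node 3: (V_3 - V_1)/16000 + (V_3 - 0)/390 = 0
Collecting terms (coefficients in siemens):
  0.1621·V_1 - 0.0000625·V_3 = 0.01154
  0.002627·V_3 - 0.0000625·V_1 = 0
Determinant D = (0.1621)(0.002627) - (-0.0000625)(-0.0000625) = 0.0004258
V_1 = [(0.01154)(0.002627) - (-0.0000625)(0)]/D = 0.07117 V
V_3 = [(0.1621)(0) - (0.01154)(-0.0000625)]/D = 0.001694 V
I_R2 = (V_1 - V_2)/R2 = (0.07117 - 0)/6.2 = 0.01148 A
|I_R2| = 0.01148 A

Final answer: |I_R2| = 0.01148 A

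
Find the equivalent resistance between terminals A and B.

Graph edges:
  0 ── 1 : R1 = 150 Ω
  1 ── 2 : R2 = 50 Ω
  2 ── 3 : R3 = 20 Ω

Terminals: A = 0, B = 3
Reduce the network between node 0 (A) and node 3 (B) by series/parallel combination:
  Rs1 = R1 + R2 (series, joined only at node 1) = 150 + 50 = 200 Ω
  Rs2 = R3 + Rs1 (series, joined only at node 2) = 20 + 200 = 220 Ω
R_eq = 220 Ω

Final answer: 220 Ω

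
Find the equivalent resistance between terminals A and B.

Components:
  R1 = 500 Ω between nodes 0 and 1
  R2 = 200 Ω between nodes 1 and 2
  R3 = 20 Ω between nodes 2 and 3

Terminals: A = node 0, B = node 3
Reduce the network between node 0 (A) and node 3 (B) by series/parallel combination:
  Rs1 = R1 + R2 (series, joined only at node 1) = 500 + 200 = 700 Ω
  Rs2 = R3 + Rs1 (series, joined only at node 2) = 20 + 700 = 720 Ω
R_eq = 720 Ω

Final answer: 720 Ω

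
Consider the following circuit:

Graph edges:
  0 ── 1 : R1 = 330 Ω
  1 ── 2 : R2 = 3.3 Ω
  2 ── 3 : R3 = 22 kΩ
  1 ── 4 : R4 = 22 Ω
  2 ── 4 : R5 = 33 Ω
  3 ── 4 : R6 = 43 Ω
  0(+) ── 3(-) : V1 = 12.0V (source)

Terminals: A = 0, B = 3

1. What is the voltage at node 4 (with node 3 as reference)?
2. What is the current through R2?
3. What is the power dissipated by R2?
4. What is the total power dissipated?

Nodal analysis, taking node 3 as the 0 V reference.
Source V1 fixes V_0 = 12 V.
KCL at each unknown node (sum of currents leaving = 0; resistances in Ω):
  Node 1: (V_1 - 12)/330 + (V_1 - V_2)/3.3 + (V_1 - V_4)/22 = 0
  Node 2: (V_2 - V_1)/3.3 + (V_2 - 0)/22000 + (V_2 - V_4)/33 = 0
  Node 4: (V_4 - V_1)/22 + (V_4 - V_2)/33 + (V_4 - 0)/43 = 0
Collecting terms (coefficients in siemens):
  0.3515·V_1 - 0.303·V_2 - 0.04545·V_4 = 0.03636
  0.3334·V_2 - 0.303·V_1 - 0.0303·V_4 = 0
  0.09901·V_4 - 0.04545·V_1 - 0.0303·V_2 = 0
Solving these 3 simultaneous equations (Gaussian elimination) gives:
  V_1 = 1.756 V, V_2 = 1.717 V, V_4 = 1.331 V
Part 1:
  Read off the nodal solution: V_4 = 1.331 V
Part 2:
  I_R2 = (V_1 - V_2)/R2 = (1.756 - 1.717)/3.3 = 0.01176 A
  Magnitude: I_R2 = 0.01176 A
Part 3:
  I_R2 = (V_1 - V_2)/R2 = (1.756 - 1.717)/3.3 = 0.01176 A
  P_R2 = I_R2² × R2 = (0.01176)² × 3.3 = 0.0004563 W
Part 4:
  Power in each resistor, P = (ΔV)²/R:
    P_R1 = (12 - 1.756)²/330 = 0.318 W
    P_R2 = (1.756 - 1.717)²/3.3 = 0.0004563 W
    P_R3 = (1.717 - 0)²/22000 = 0.000134 W
    P_R4 = (1.756 - 1.331)²/22 = 0.008182 W
    P_R5 = (1.717 - 1.331)²/33 = 0.004502 W
    P_R6 = (0 - 1.331)²/43 = 0.04123 W
  P_total = P_R1 + P_R2 + P_R3 + P_R4 + P_R5 + P_R6 = 0.3725 W

Final answers:
1. V_4 = 1.331 V
2. I_R2 = 0.01176 A
3. P_R2 = 0.0004563 W
4. P_total = 0.3725 W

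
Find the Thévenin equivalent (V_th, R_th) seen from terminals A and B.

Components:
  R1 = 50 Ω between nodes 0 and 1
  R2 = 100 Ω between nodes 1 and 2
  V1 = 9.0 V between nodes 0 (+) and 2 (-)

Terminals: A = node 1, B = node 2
Step 1 — V_th is the open-circuit voltage V_A - V_B (nothing connected across the terminals).
Nodal analysis, taking node 2 as the 0 V reference.
Source V1 fixes V_0 = 9 V.
KCL at each unknown node (sum of currents leaving = 0; resistances in Ω):
  Node 1: (V_1 - 9)/50 + (V_1 - 0)/100 = 0
Collecting terms: 0.03 × V_1 = 0.18  =>  V_1 = 6 V
V_th = V_1 - V_2 = 6 - 0 = 6 V
Step 2 — R_th: zero the source — replace V1 by a short circuit (node 2 merges into node 0) — and find the resistance seen between A (node 1) and B (node 0).
Reduce the network between node 1 (A) and node 0 (B) by series/parallel combination:
  Rp1 = R1 ‖ R2 (parallel, both between nodes 0 and 1) = 1/(1/50 + 1/100) = 33.33 Ω
R_th = 33.33 Ω

Final answer: V_th = 6 V, R_th = 33.33 Ω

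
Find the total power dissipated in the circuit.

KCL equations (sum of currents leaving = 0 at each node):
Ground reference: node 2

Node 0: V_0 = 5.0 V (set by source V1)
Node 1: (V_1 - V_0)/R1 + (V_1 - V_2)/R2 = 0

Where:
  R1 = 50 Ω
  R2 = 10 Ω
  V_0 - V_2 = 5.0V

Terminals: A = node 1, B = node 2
Nodal analysis, taking node 2 as the 0 V reference.
Source V1 fixes V_0 = 5 V.
KCL at each unknown node (sum of currents leaving = 0; resistances in Ω):
  Node 1: (V_1 - 5)/50 + (V_1 - 0)/10 = 0
Collecting terms: 0.12 × V_1 = 0.1  =>  V_1 = 0.8333 V
Power in each resistor, P = (ΔV)²/R:
  P_R1 = (5 - 0.8333)²/50 = 0.3472 W
  P_R2 = (0.8333 - 0)²/10 = 0.06944 W
P_total = P_R1 + P_R2 = 0.4167 W

Final answer: 0.4167 W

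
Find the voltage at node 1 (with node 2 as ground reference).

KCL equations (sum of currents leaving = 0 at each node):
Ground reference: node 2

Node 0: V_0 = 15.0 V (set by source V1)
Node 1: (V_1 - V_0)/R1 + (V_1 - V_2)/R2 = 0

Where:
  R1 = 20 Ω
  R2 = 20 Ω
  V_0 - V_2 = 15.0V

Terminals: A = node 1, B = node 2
Nodal analysis, taking node 2 as the 0 V reference.
Source V1 fixes V_0 = 15 V.
KCL at each unknown node (sum of currents leaving = 0; resistances in Ω):
  Node 1: (V_1 - 15)/20 + (V_1 - 0)/20 = 0
Collecting terms: 0.1 × V_1 = 0.75  =>  V_1 = 7.5 V
The requested potential is V_1 = 7.5 V.

Final answer: V_1 = 7.5 V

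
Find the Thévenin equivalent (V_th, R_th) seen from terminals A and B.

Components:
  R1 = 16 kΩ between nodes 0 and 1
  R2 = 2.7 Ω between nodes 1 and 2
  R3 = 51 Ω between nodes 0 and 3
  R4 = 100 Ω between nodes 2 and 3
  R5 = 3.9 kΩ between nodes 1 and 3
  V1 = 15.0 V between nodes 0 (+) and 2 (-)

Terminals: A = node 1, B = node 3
Step 1 — V_th is the open-circuit voltage V_A - V_B (nothing connected across the terminals).
Nodal analysis, taking node 2 as the 0 V reference.
Source V1 fixes V_0 = 15 V.
KCL at each unknown node (sum of currents leaving = 0; resistances in Ω):
  Node 1: (V_1 - 15)/16000 + (V_1 - 0)/2.7 + (V_1 - V_3)/3900 = 0
  Node 3: (V_3 - 15)/51 + (V_3 - 0)/100 + (V_3 - V_1)/3900 = 0
Collecting terms (coefficients in siemens):
  0.3707·V_1 - 0.0002564·V_3 = 0.0009375
  0.02986·V_3 - 0.0002564·V_1 = 0.2941
Determinant D = (0.3707)(0.02986) - (-0.0002564)(-0.0002564) = 0.01107
V_1 = [(0.0009375)(0.02986) - (-0.0002564)(0.2941)]/D = 0.009341 V
V_3 = [(0.3707)(0.2941) - (0.0009375)(-0.0002564)]/D = 9.849 V
V_th = V_1 - V_3 = 0.009341 - 9.849 = -9.839 V
Step 2 — R_th: zero the source — replace V1 by a short circuit (node 2 merges into node 0) — and find the resistance seen between A (node 1) and B (node 3).
Reduce the network between node 1 (A) and node 3 (B) by series/parallel combination:
  Rp1 = R1 ‖ R2 (parallel, both between nodes 0 and 1) = 1/(1/16000 + 1/2.7) = 2.7 Ω
  Rp2 = R3 ‖ R4 (parallel, both between nodes 0 and 3) = 1/(1/51 + 1/100) = 33.77 Ω
  Rs1 = Rp1 + Rp2 (series, joined only at node 0) = 2.7 + 33.77 = 36.47 Ω
  Rp3 = R5 ‖ Rs1 (parallel, both between nodes 1 and 3) = 1/(1/3900 + 1/36.47) = 36.14 Ω
R_th = 36.14 Ω

Final answer: V_th = -9.839 V, R_th = 36.14 Ω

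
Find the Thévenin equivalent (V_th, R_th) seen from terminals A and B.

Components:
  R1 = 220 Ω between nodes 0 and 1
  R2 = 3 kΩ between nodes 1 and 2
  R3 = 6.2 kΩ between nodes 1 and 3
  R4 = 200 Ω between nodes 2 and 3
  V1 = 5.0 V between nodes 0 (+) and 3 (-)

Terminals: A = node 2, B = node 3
Step 1 — V_th is the open-circuit voltage V_A - V_B (nothing connected across the terminals).
Nodal analysis, taking node 3 as the 0 V reference.
Source V1 fixes V_0 = 5 V.
KCL at each unknown node (sum of currents leaving = 0; resistances in Ω):
  Node 1: (V_1 - 5)/220 + (V_1 - V_2)/3000 + (V_1 - 0)/6200 = 0
  Node 2: (V_2 - V_1)/3000 + (V_2 - 0)/200 = 0
Collecting terms (coefficients in siemens):
  0.00504·V_1 - 0.0003333·V_2 = 0.02273
  0.005333·V_2 - 0.0003333·V_1 = 0
Determinant D = (0.00504)(0.005333) - (-0.0003333)(-0.0003333) = 0.00002677
V_1 = [(0.02273)(0.005333) - (-0.0003333)(0)]/D = 4.528 V
V_2 = [(0.00504)(0) - (0.02273)(-0.0003333)]/D = 0.283 V
V_th = V_2 - V_3 = 0.283 - 0 = 0.283 V
Step 2 — R_th: zero the source — replace V1 by a short circuit (node 3 merges into node 0) — and find the resistance seen between A (node 2) and B (node 0).
Reduce the network between node 2 (A) and node 0 (B) by series/parallel combination:
  Rp1 = R1 ‖ R3 (parallel, both between nodes 0 and 1) = 1/(1/220 + 1/6200) = 212.5 Ω
  Rs1 = R2 + Rp1 (series, joined only at node 1) = 3000 + 212.5 = 3212 Ω
  Rp2 = R4 ‖ Rs1 (parallel, both between nodes 0 and 2) = 1/(1/200 + 1/3212) = 188.3 Ω
R_th = 188.3 Ω

Final answer: V_th = 0.283 V, R_th = 188.3 Ω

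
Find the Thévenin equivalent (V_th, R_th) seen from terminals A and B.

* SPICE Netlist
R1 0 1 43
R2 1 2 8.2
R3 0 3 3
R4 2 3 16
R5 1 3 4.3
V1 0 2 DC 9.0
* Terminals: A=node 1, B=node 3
Step 1 — V_th is the open-circuit voltage V_A - V_B (nothing connected across the terminals).
Nodal analysis, taking node 2 as the 0 V reference.
Source V1 fixes V_0 = 9 V.
KCL at each unknown node (sum of currents leaving = 0; resistances in Ω):
  Node 1: (V_1 - 9)/43 + (V_1 - 0)/8.2 + (V_1 - V_3)/4.3 = 0
  Node 3: (V_3 - 9)/3 + (V_3 - 0)/16 + (V_3 - V_1)/4.3 = 0
Collecting terms (coefficients in siemens):
  0.3778·V_1 - 0.2326·V_3 = 0.2093
  0.6284·V_3 - 0.2326·V_1 = 3
Determinant D = (0.3778)(0.6284) - (-0.2326)(-0.2326) = 0.1833
V_1 = [(0.2093)(0.6284) - (-0.2326)(3)]/D = 4.524 V
V_3 = [(0.3778)(3) - (0.2093)(-0.2326)]/D = 6.448 V
V_th = V_1 - V_3 = 4.524 - 6.448 = -1.925 V
Step 2 — R_th: zero the source — replace V1 by a short circuit (node 2 merges into node 0) — and find the resistance seen between A (node 1) and B (node 3).
Reduce the network between node 1 (A) and node 3 (B) by series/parallel combination:
  Rp1 = R1 ‖ R2 (parallel, both between nodes 0 and 1) = 1/(1/43 + 1/8.2) = 6.887 Ω
  Rp2 = R3 ‖ R4 (parallel, both between nodes 0 and 3) = 1/(1/3 + 1/16) = 2.526 Ω
  Rs1 = Rp1 + Rp2 (series, joined only at node 0) = 6.887 + 2.526 = 9.413 Ω
  Rp3 = R5 ‖ Rs1 (parallel, both between nodes 1 and 3) = 1/(1/4.3 + 1/9.413) = 2.952 Ω
R_th = 2.952 Ω

Final answer: V_th = -1.925 V, R_th = 2.952 Ω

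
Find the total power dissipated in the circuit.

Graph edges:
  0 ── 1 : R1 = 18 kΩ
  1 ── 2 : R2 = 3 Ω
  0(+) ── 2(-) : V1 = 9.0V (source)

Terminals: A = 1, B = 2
Nodal analysis, taking node 2 as the 0 V reference.
Source V1 fixes V_0 = 9 V.
KCL at each unknown node (sum of currents leaving = 0; resistances in Ω):
  Node 1: (V_1 - 9)/18000 + (V_1 - 0)/3 = 0
Collecting terms: 0.3334 × V_1 = 0.0005  =>  V_1 = 0.0015 V
Power in each resistor, P = (ΔV)²/R:
  P_R1 = (9 - 0.0015)²/18000 = 0.004499 W
  P_R2 = (0.0015 - 0)²/3 = 0.0000007498 W
P_total = P_R1 + P_R2 = 0.004499 W

Final answer: 0.004499 W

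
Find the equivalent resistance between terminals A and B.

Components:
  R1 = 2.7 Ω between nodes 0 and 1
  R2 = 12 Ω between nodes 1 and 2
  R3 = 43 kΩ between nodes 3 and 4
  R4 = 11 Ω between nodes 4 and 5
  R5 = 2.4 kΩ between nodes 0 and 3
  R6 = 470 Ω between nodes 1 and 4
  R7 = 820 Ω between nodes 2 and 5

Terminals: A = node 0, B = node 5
The network is not a plain series/parallel combination. Inject a 1 A test current into terminal A (node 0) and return it from terminal B (node 5); then R_eq = V_A / (1 A).
Nodal analysis, taking node 5 as the 0 V reference.
Current source I_test pushes 1 A into node 0 and draws it out of node 5.
KCL at each unknown node (sum of currents leaving = 0; resistances in Ω):
  Node 0: (V_0 - V_1)/2.7 + (V_0 - V_3)/2400 - 1 = 0
  Node 1: (V_1 - V_0)/2.7 + (V_1 - V_2)/12 + (V_1 - V_4)/470 = 0
  Node 2: (V_2 - V_1)/12 + (V_2 - 0)/820 = 0
  Node 3: (V_3 - V_0)/2400 + (V_3 - V_4)/43000 = 0
  Node 4: (V_4 - V_1)/470 + (V_4 - V_3)/43000 + (V_4 - 0)/11 = 0
Collecting terms (coefficients in siemens):
  0.3708·V_0 - 0.3704·V_1 - 0.0004167·V_3 = 1
  0.4558·V_1 - 0.3704·V_0 - 0.08333·V_2 - 0.002128·V_4 = 0
  0.08455·V_2 - 0.08333·V_1 = 0
  0.0004399·V_3 - 0.0004167·V_0 - 0.00002326·V_4 = 0
  0.09306·V_4 - 0.002128·V_1 - 0.00002326·V_3 = 0
Solving these 5 simultaneous equations (Gaussian elimination) gives:
  V_0 = 305.5 V, V_1 = 302.8 V, V_2 = 298.5 V, V_3 = 289.7 V
  V_4 = 6.996 V
R_eq = V_0 / 1 A = 305.5 Ω

Final answer: 305.5 Ω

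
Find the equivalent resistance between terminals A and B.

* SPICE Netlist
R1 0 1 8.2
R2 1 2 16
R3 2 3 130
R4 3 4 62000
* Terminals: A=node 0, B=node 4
Reduce the network between node 0 (A) and node 4 (B) by series/parallel combination:
  Rs1 = R1 + R2 (series, joined only at node 1) = 8.2 + 16 = 24.2 Ω
  Rs2 = R3 + Rs1 (series, joined only at node 2) = 130 + 24.2 = 154.2 Ω
  Rs3 = R4 + Rs2 (series, joined only at node 3) = 62000 + 154.2 = 62150 Ω
R_eq = 62.15 kΩ

Final answer: 62.15 kΩ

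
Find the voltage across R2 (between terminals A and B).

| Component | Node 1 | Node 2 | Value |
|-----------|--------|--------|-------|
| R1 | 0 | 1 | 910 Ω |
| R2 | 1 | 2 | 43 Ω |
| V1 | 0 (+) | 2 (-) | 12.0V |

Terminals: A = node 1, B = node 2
R1 and R2 are in series across V1 (node 0 → node 1 → node 2), and the output A–B is taken across R2, so this is a voltage divider.
Series current: I = V1/(R1 + R2) = 12/(910 + 43) = 12/953 = 0.01259 A
V_R2 = I × R2 = V1 × R2/(R1 + R2) = 12 × 43/953 = 0.5414 V

Final answer: 0.5414 V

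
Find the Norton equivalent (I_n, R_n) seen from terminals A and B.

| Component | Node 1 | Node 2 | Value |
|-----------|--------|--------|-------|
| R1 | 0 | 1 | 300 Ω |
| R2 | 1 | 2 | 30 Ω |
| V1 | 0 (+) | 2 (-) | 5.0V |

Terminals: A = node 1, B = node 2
Find the Thévenin equivalent first; then I_n = V_th/R_th and R_n = R_th.
Step 1 — V_th is the open-circuit voltage V_A - V_B (nothing connected across the terminals).
Nodal analysis, taking node 2 as the 0 V reference.
Source V1 fixes V_0 = 5 V.
KCL at each unknown node (sum of currents leaving = 0; resistances in Ω):
  Node 1: (V_1 - 5)/300 + (V_1 - 0)/30 = 0
Collecting terms: 0.03667 × V_1 = 0.01667  =>  V_1 = 0.4545 V
V_th = V_1 - V_2 = 0.4545 - 0 = 0.4545 V
Step 2 — R_th: zero the source — replace V1 by a short circuit (node 2 merges into node 0) — and find the resistance seen between A (node 1) and B (node 0).
Reduce the network between node 1 (A) and node 0 (B) by series/parallel combination:
  Rp1 = R1 ‖ R2 (parallel, both between nodes 0 and 1) = 1/(1/300 + 1/30) = 27.27 Ω
R_th = 27.27 Ω
I_n = V_th/R_th = 0.4545/27.27 = 0.01667 A, and R_n = R_th = 27.27 Ω

Final answer: I_n = 0.01667 A, R_n = 27.27 Ω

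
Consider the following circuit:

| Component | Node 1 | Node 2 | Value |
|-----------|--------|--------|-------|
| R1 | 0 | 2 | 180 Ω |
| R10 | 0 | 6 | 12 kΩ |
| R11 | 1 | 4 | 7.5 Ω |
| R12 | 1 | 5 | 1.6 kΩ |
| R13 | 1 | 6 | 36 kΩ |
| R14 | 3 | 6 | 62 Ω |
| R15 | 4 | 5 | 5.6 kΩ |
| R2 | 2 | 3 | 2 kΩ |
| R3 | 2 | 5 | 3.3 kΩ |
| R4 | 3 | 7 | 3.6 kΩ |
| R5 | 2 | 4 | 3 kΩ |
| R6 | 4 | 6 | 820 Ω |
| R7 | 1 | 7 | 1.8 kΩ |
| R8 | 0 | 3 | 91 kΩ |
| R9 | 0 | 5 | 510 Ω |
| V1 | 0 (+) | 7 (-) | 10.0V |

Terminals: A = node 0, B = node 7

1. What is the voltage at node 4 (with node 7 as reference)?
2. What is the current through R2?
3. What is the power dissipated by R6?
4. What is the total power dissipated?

Nodal analysis, taking node 7 as the 0 V reference.
Source V1 fixes V_0 = 10 V.
KCL at each unknown node (sum of currents leaving = 0; resistances in Ω):
  Node 1: (V_1 - 0)/1800 + (V_1 - V_4)/7.5 + (V_1 - V_5)/1600 + (V_1 - V_6)/36000 = 0
  Node 2: (V_2 - 10)/180 + (V_2 - V_3)/2000 + (V_2 - V_5)/3300 + (V_2 - V_4)/3000 = 0
  Node 3: (V_3 - V_2)/2000 + (V_3 - 0)/3600 + (V_3 - 10)/91000 + (V_3 - V_6)/62 = 0
  Node 4: (V_4 - V_2)/3000 + (V_4 - V_6)/820 + (V_4 - V_1)/7.5 + (V_4 - V_5)/5600 = 0
  Node 5: (V_5 - V_2)/3300 + (V_5 - 10)/510 + (V_5 - V_1)/1600 + (V_5 - V_4)/5600 = 0
  Node 6: (V_6 - V_4)/820 + (V_6 - 10)/12000 + (V_6 - V_1)/36000 + (V_6 - V_3)/62 = 0
Collecting terms (coefficients in siemens):
  0.1345·V_1 - 0.1333·V_4 - 0.000625·V_5 - 0.00002778·V_6 = 0
  0.006692·V_2 - 0.0005·V_3 - 0.0003333·V_4 - 0.000303·V_5 = 0.05556
  0.01692·V_3 - 0.0005·V_2 - 0.01613·V_6 = 0.0001099
  0.1351·V_4 - 0.1333·V_1 - 0.0003333·V_2 - 0.0001786·V_5 - 0.00122·V_6 = 0
  0.003067·V_5 - 0.000625·V_1 - 0.000303·V_2 - 0.0001786·V_4 = 0.01961
  0.01746·V_6 - 0.00002778·V_1 - 0.01613·V_3 - 0.00122·V_4 = 0.0008333
Solving these 6 simultaneous equations (Gaussian elimination) gives:
  V_1 = 6.212 V, V_2 = 9.491 V, V_3 = 6.342 V, V_4 = 6.225 V
  V_5 = 8.958 V, V_6 = 6.351 V
Part 1:
  Read off the nodal solution: V_4 = 6.225 V
Part 2:
  I_R2 = (V_2 - V_3)/R2 = (9.491 - 6.342)/2000 = 0.001575 A
  Magnitude: I_R2 = 0.001575 A
Part 3:
  I_R6 = (V_4 - V_6)/R6 = (6.225 - 6.351)/820 = -0.0001537 A
  P_R6 = I_R6² × R6 = (-0.0001537)² × 820 = 0.00001937 W
Part 4:
  Power in each resistor, P = (ΔV)²/R:
    P_R1 = (10 - 9.491)²/180 = 0.001437 W
    P_R2 = (9.491 - 6.342)²/2000 = 0.00496 W
    P_R3 = (9.491 - 8.958)²/3300 = 0.00008619 W
    P_R4 = (6.342 - 0)²/3600 = 0.01117 W
    P_R5 = (9.491 - 6.225)²/3000 = 0.003557 W
    P_R6 = (6.225 - 6.351)²/820 = 0.00001937 W
    P_R7 = (6.212 - 0)²/1800 = 0.02144 W
    P_R8 = (10 - 6.342)²/91000 = 0.0001471 W
    P_R9 = (10 - 8.958)²/510 = 0.002129 W
    P_R10 = (10 - 6.351)²/12000 = 0.00111 W
    P_R11 = (6.212 - 6.225)²/7.5 = 0.00002246 W
    P_R12 = (6.212 - 8.958)²/1600 = 0.004714 W
    P_R13 = (6.212 - 6.351)²/36000 = 0.0000005368 W
    P_R14 = (6.342 - 6.351)²/62 = 0.000001331 W
    P_R15 = (6.225 - 8.958)²/5600 = 0.001334 W
  P_total = P_R1 + P_R2 + P_R3 + P_R4 + P_R5 + P_R6 + P_R7 + P_R8 + P_R9 + P_R10 + P_R11 + P_R12 + P_R13 + P_R14 + P_R15 = 0.05213 W

Final answers:
1. V_4 = 6.225 V
2. I_R2 = 0.001575 A
3. P_R6 = 1.937e-05 W
4. P_total = 0.05213 W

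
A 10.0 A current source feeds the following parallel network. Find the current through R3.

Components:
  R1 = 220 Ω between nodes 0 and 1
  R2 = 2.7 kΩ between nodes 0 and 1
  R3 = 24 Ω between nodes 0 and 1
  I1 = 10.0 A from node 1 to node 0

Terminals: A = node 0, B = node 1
All resistors sit directly between nodes 0 and 1, so they are in parallel and share one voltage V; the full source current 10 A splits among them.
1/R_par = 1/220 + 1/2700 + 1/24 = 0.04658 S  =>  R_par = 21.47 Ω
V = I × R_par = 10 × 21.47 = 214.7 V
I_R3 = V/R3 = 214.7/24 = 8.945 A

Final answer: 8.945 A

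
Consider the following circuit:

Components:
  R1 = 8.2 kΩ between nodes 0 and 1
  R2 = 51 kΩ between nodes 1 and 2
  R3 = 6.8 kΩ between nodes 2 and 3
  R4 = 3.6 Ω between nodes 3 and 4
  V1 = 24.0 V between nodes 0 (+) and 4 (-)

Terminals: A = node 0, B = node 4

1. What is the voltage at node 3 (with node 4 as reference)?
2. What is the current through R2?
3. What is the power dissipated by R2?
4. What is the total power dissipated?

Nodal analysis, taking node 4 as the 0 V reference.
Source V1 fixes V_0 = 24 V.
KCL at each unknown node (sum of currents leaving = 0; resistances in Ω):
  Node 1: (V_1 - 24)/8200 + (V_1 - V_2)/51000 = 0
  Node 2: (V_2 - V_1)/51000 + (V_2 - V_3)/6800 = 0
  Node 3: (V_3 - V_2)/6800 + (V_3 - 0)/3.6 = 0
Collecting terms (coefficients in siemens):
  0.0001416·V_1 - 0.00001961·V_2 = 0.002927
  0.0001667·V_2 - 0.00001961·V_1 - 0.0001471·V_3 = 0
  0.2779·V_3 - 0.0001471·V_2 = 0
Solving these 3 simultaneous equations (Gaussian elimination) gives:
  V_1 = 21.02 V, V_2 = 2.474 V, V_3 = 0.001309 V
Part 1:
  Read off the nodal solution: V_3 = 0.001309 V
Part 2:
  I_R2 = (V_1 - V_2)/R2 = (21.02 - 2.474)/51000 = 0.0003636 A
  Magnitude: I_R2 = 0.0003636 A
Part 3:
  I_R2 = (V_1 - V_2)/R2 = (21.02 - 2.474)/51000 = 0.0003636 A
  P_R2 = I_R2² × R2 = (0.0003636)² × 51000 = 0.006743 W
Part 4:
  Power in each resistor, P = (ΔV)²/R:
    P_R1 = (24 - 21.02)²/8200 = 0.001084 W
    P_R2 = (21.02 - 2.474)²/51000 = 0.006743 W
    P_R3 = (2.474 - 0.001309)²/6800 = 0.0008991 W
    P_R4 = (0.001309 - 0)²/3.6 = 0.000000476 W
  P_total = P_R1 + P_R2 + P_R3 + P_R4 = 0.008727 W

Final answers:
1. V_3 = 0.001309 V
2. I_R2 = 0.0003636 A
3. P_R2 = 0.006743 W
4. P_total = 0.008727 W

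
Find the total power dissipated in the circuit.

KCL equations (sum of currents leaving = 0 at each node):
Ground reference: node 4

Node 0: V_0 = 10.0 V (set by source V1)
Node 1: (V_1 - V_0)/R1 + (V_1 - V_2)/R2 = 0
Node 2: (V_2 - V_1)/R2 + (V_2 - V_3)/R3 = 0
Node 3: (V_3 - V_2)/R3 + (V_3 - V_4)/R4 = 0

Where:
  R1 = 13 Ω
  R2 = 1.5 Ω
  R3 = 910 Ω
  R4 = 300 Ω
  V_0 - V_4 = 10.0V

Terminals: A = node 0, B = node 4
Nodal analysis, taking node 4 as the 0 V reference.
Source V1 fixes V_0 = 10 V.
KCL at each unknown node (sum of currents leaving = 0; resistances in Ω):
  Node 1: (V_1 - 10)/13 + (V_1 - V_2)/1.5 = 0
  Node 2: (V_2 - V_1)/1.5 + (V_2 - V_3)/910 = 0
  Node 3: (V_3 - V_2)/910 + (V_3 - 0)/300 = 0
Collecting terms (coefficients in siemens):
  0.7436·V_1 - 0.6667·V_2 = 0.7692
  0.6678·V_2 - 0.6667·V_1 - 0.001099·V_3 = 0
  0.004432·V_3 - 0.001099·V_2 = 0
Solving these 3 simultaneous equations (Gaussian elimination) gives:
  V_1 = 9.894 V, V_2 = 9.882 V, V_3 = 2.45 V
Power in each resistor, P = (ΔV)²/R:
  P_R1 = (10 - 9.894)²/13 = 0.000867 W
  P_R2 = (9.894 - 9.882)²/1.5 = 0.0001 W
  P_R3 = (9.882 - 2.45)²/910 = 0.06069 W
  P_R4 = (2.45 - 0)²/300 = 0.02001 W
P_total = P_R1 + P_R2 + P_R3 + P_R4 = 0.08167 W

Final answer: 0.08167 W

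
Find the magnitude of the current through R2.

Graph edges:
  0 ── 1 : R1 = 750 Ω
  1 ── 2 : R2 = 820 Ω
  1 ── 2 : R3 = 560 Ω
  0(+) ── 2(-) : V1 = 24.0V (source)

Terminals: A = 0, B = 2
Nodal analysis, taking node 2 as the 0 V reference.
Source V1 fixes V_0 = 24 V.
KCL at each unknown node (sum of currents leaving = 0; resistances in Ω):
  Node 1: (V_1 - 24)/750 + (V_1 - 0)/820 + (V_1 - 0)/560 = 0
Collecting terms: 0.004339 × V_1 = 0.032  =>  V_1 = 7.376 V
I_R2 = (V_1 - V_2)/R2 = (7.376 - 0)/820 = 0.008995 A
|I_R2| = 0.008995 A

Final answer: |I_R2| = 0.008995 A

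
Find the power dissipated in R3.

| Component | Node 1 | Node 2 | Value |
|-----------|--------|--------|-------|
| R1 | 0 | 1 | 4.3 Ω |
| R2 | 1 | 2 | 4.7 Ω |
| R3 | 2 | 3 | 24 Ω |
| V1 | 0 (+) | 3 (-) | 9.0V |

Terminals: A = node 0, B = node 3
Nodal analysis, taking node 3 as the 0 V reference.
Source V1 fixes V_0 = 9 V.
KCL at each unknown node (sum of currents leaving = 0; resistances in Ω):
  Node 1: (V_1 - 9)/4.3 + (V_1 - V_2)/4.7 = 0
  Node 2: (V_2 - V_1)/4.7 + (V_2 - 0)/24 = 0
Collecting terms (coefficients in siemens):
  0.4453·V_1 - 0.2128·V_2 = 2.093
  0.2544·V_2 - 0.2128·V_1 = 0
Determinant D = (0.4453)(0.2544) - (-0.2128)(-0.2128) = 0.06804
V_1 = [(2.093)(0.2544) - (-0.2128)(0)]/D = 7.827 V
V_2 = [(0.4453)(0) - (2.093)(-0.2128)]/D = 6.545 V
I_R3 = (V_2 - V_3)/R3 = (6.545 - 0)/24 = 0.2727 A
P_R3 = I_R3² × R3 = (0.2727)² × 24 = 1.785 W

Final answer: 1.785 W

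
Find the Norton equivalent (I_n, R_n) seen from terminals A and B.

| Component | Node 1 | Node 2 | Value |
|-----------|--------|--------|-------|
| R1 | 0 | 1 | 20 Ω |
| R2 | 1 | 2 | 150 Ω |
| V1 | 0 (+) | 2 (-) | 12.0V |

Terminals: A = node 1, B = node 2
Find the Thévenin equivalent first; then I_n = V_th/R_th and R_n = R_th.
Step 1 — V_th is the open-circuit voltage V_A - V_B (nothing connected across the terminals).
Nodal analysis, taking node 2 as the 0 V reference.
Source V1 fixes V_0 = 12 V.
KCL at each unknown node (sum of currents leaving = 0; resistances in Ω):
  Node 1: (V_1 - 12)/20 + (V_1 - 0)/150 = 0
Collecting terms: 0.05667 × V_1 = 0.6  =>  V_1 = 10.59 V
V_th = V_1 - V_2 = 10.59 - 0 = 10.59 V
Step 2 — R_th: zero the source — replace V1 by a short circuit (node 2 merges into node 0) — and find the resistance seen between A (node 1) and B (node 0).
Reduce the network between node 1 (A) and node 0 (B) by series/parallel combination:
  Rp1 = R1 ‖ R2 (parallel, both between nodes 0 and 1) = 1/(1/20 + 1/150) = 17.65 Ω
R_th = 17.65 Ω
I_n = V_th/R_th = 10.59/17.65 = 0.6 A, and R_n = R_th = 17.65 Ω

Final answer: I_n = 0.6 A, R_n = 17.65 Ω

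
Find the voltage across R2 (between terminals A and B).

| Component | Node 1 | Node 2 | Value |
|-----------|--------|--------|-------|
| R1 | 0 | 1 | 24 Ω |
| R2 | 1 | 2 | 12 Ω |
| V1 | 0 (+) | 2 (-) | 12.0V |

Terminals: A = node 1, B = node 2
R1 and R2 are in series across V1 (node 0 → node 1 → node 2), and the output A–B is taken across R2, so this is a voltage divider.
Series current: I = V1/(R1 + R2) = 12/(24 + 12) = 12/36 = 0.3333 A
V_R2 = I × R2 = V1 × R2/(R1 + R2) = 12 × 12/36 = 4 V

Final answer: 4 V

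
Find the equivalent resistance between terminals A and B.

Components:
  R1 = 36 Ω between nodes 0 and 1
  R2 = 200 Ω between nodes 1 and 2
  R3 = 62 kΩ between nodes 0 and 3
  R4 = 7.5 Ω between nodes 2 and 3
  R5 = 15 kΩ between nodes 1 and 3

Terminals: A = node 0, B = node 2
The network is not a plain series/parallel combination. Inject a 1 A test current into terminal A (node 0) and return it from terminal B (node 2); then R_eq = V_A / (1 A).
Nodal analysis, taking node 2 as the 0 V reference.
Current source I_test pushes 1 A into node 0 and draws it out of node 2.
KCL at each unknown node (sum of currents leaving = 0; resistances in Ω):
  Node 0: (V_0 - V_1)/36 + (V_0 - V_3)/62000 - 1 = 0
  Node 1: (V_1 - V_0)/36 + (V_1 - 0)/200 + (V_1 - V_3)/15000 = 0
  Node 3: (V_3 - V_0)/62000 + (V_3 - V_1)/15000 + (V_3 - 0)/7.5 = 0
Collecting terms (coefficients in siemens):
  0.02779·V_0 - 0.02778·V_1 - 0.00001613·V_3 = 1
  0.03284·V_1 - 0.02778·V_0 - 0.00006667·V_3 = 0
  0.1334·V_3 - 0.00001613·V_0 - 0.00006667·V_1 = 0
Solving these 3 simultaneous equations (Gaussian elimination) gives:
  V_0 = 232.5 V, V_1 = 196.6 V, V_3 = 0.1264 V
R_eq = V_0 / 1 A = 232.5 Ω

Final answer: 232.5 Ω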